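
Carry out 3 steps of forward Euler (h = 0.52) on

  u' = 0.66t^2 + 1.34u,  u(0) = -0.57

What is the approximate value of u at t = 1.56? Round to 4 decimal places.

-2.2560

Euler: u_{n+1} = u_n + h·f(t_n, u_n).
t=0.000000, u=-0.570000: f=-0.763800 → u ← -0.570000 + 0.52·(-0.763800) = -0.967176
t=0.520000, u=-0.967176: f=-1.117552 → u ← -0.967176 + 0.52·(-1.117552) = -1.548303
t=1.040000, u=-1.548303: f=-1.360870 → u ← -1.548303 + 0.52·(-1.360870) = -2.255955
u(1.56) ≈ -2.2560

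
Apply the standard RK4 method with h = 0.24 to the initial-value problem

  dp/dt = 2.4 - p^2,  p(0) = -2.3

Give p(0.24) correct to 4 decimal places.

RK4: k1 = f(t_n, p_n); k2 = f(t_n + h/2, p_n + (h/2)·k1); k3 = f(t_n + h/2, p_n + (h/2)·k2); k4 = f(t_n + h, p_n + h·k3); p_{n+1} = p_n + (h/6)·(k1 + 2k2 + 2k3 + k4).
t=0.000000, p=-2.300000:
  k1 = f(0.000000, -2.300000) = -2.890000
  k2 = f(0.120000, -2.646800) = -4.605550
  k3 = f(0.120000, -2.852666) = -5.737703
  k4 = f(0.240000, -3.677049) = -11.120688
  p ← -2.300000 + (0.24/6)·(k1 + 2k2 + 2k3 + k4) = -3.687888
p(0.24) ≈ -3.6879

-3.6879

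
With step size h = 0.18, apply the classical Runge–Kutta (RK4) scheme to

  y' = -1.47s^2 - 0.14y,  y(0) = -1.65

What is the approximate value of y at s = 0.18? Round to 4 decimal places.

-1.6118

RK4: k1 = f(s_n, y_n); k2 = f(s_n + h/2, y_n + (h/2)·k1); k3 = f(s_n + h/2, y_n + (h/2)·k2); k4 = f(s_n + h, y_n + h·k3); y_{n+1} = y_n + (h/6)·(k1 + 2k2 + 2k3 + k4).
s=0.000000, y=-1.650000:
  k1 = f(0.000000, -1.650000) = 0.231000
  k2 = f(0.090000, -1.629210) = 0.216182
  k3 = f(0.090000, -1.630544) = 0.216369
  k4 = f(0.180000, -1.611054) = 0.177919
  y ← -1.650000 + (0.18/6)·(k1 + 2k2 + 2k3 + k4) = -1.611779
y(0.18) ≈ -1.6118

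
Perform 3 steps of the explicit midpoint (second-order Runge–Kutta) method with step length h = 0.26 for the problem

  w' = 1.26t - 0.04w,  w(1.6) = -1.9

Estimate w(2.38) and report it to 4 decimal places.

Midpoint: k1 = f(t_n, w_n); k2 = f(t_n + h/2, w_n + (h/2)·k1); w_{n+1} = w_n + h·k2.
t=1.600000, w=-1.900000:
  k1 = f(1.600000, -1.900000) = 2.092000
  k2 = f(1.730000, -1.628040) = 2.244922
  w ← -1.900000 + 0.26·2.244922 = -1.316320
t=1.860000, w=-1.316320:
  k1 = f(1.860000, -1.316320) = 2.396253
  k2 = f(1.990000, -1.004808) = 2.547592
  w ← -1.316320 + 0.26·2.547592 = -0.653946
t=2.120000, w=-0.653946:
  k1 = f(2.120000, -0.653946) = 2.697358
  k2 = f(2.250000, -0.303290) = 2.847132
  w ← -0.653946 + 0.26·2.847132 = 0.086308
w(2.38) ≈ 0.0863

0.0863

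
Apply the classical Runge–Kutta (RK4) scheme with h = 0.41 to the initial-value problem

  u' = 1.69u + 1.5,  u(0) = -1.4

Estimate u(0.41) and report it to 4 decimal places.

-1.9114

RK4: k1 = f(t_n, u_n); k2 = f(t_n + h/2, u_n + (h/2)·k1); k3 = f(t_n + h/2, u_n + (h/2)·k2); k4 = f(t_n + h, u_n + h·k3); u_{n+1} = u_n + (h/6)·(k1 + 2k2 + 2k3 + k4).
t=0.000000, u=-1.400000:
  k1 = f(0.000000, -1.400000) = -0.866000
  k2 = f(0.205000, -1.577530) = -1.166026
  k3 = f(0.205000, -1.639035) = -1.269970
  k4 = f(0.410000, -1.920688) = -1.745962
  u ← -1.400000 + (0.41/6)·(k1 + 2k2 + 2k3 + k4) = -1.911403
u(0.41) ≈ -1.9114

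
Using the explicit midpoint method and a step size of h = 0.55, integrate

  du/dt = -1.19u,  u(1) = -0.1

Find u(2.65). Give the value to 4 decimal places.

Midpoint: k1 = f(t_n, u_n); k2 = f(t_n + h/2, u_n + (h/2)·k1); u_{n+1} = u_n + h·k2.
t=1.000000, u=-0.100000:
  k1 = f(1.000000, -0.100000) = 0.119000
  k2 = f(1.275000, -0.067275) = 0.080057
  u ← -0.100000 + 0.55·0.080057 = -0.055969
t=1.550000, u=-0.055969:
  k1 = f(1.550000, -0.055969) = 0.066603
  k2 = f(1.825000, -0.037653) = 0.044807
  u ← -0.055969 + 0.55·0.044807 = -0.031325
t=2.100000, u=-0.031325:
  k1 = f(2.100000, -0.031325) = 0.037276
  k2 = f(2.375000, -0.021074) = 0.025078
  u ← -0.031325 + 0.55·0.025078 = -0.017532
u(2.65) ≈ -0.0175

-0.0175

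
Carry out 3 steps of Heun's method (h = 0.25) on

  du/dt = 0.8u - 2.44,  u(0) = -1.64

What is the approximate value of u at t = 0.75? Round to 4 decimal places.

Heun: k1 = f(t_n, u_n); k2 = f(t_n + h, u_n + h·k1); u_{n+1} = u_n + (h/2)·(k1 + k2).
t=0.000000, u=-1.640000:
  k1 = f(0.000000, -1.640000) = -3.752000
  k2 = f(0.250000, -2.578000) = -4.502400
  u ← -1.640000 + (0.25/2)·(-3.752000 + (-4.502400)) = -2.671800
t=0.250000, u=-2.671800:
  k1 = f(0.250000, -2.671800) = -4.577440
  k2 = f(0.500000, -3.816160) = -5.492928
  u ← -2.671800 + (0.25/2)·(-4.577440 + (-5.492928)) = -3.930596
t=0.500000, u=-3.930596:
  k1 = f(0.500000, -3.930596) = -5.584477
  k2 = f(0.750000, -5.326715) = -6.701372
  u ← -3.930596 + (0.25/2)·(-5.584477 + (-6.701372)) = -5.466327
u(0.75) ≈ -5.4663

-5.4663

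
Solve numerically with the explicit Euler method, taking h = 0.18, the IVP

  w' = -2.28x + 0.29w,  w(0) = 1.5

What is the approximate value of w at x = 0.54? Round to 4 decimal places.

Euler: w_{n+1} = w_n + h·f(x_n, w_n).
x=0.000000, w=1.500000: f=0.435000 → w ← 1.500000 + 0.18·0.435000 = 1.578300
x=0.180000, w=1.578300: f=0.047307 → w ← 1.578300 + 0.18·0.047307 = 1.586815
x=0.360000, w=1.586815: f=-0.360624 → w ← 1.586815 + 0.18·(-0.360624) = 1.521903
w(0.54) ≈ 1.5219

1.5219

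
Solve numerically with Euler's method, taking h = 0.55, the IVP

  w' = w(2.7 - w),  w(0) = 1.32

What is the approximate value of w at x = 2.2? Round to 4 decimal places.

2.7258

Euler: w_{n+1} = w_n + h·f(x_n, w_n).
x=0.000000, w=1.320000: f=1.821600 → w ← 1.320000 + 0.55·1.821600 = 2.321880
x=0.550000, w=2.321880: f=0.877949 → w ← 2.321880 + 0.55·0.877949 = 2.804752
x=1.100000, w=2.804752: f=-0.293804 → w ← 2.804752 + 0.55·(-0.293804) = 2.643160
x=1.650000, w=2.643160: f=0.150237 → w ← 2.643160 + 0.55·0.150237 = 2.725790
w(2.2) ≈ 2.7258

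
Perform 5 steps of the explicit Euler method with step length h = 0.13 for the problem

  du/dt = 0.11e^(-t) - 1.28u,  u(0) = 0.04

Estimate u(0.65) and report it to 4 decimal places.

Euler: u_{n+1} = u_n + h·f(t_n, u_n).
t=0.000000, u=0.040000: f=0.058800 → u ← 0.040000 + 0.13·0.058800 = 0.047644
t=0.130000, u=0.047644: f=0.035606 → u ← 0.047644 + 0.13·0.035606 = 0.052273
t=0.260000, u=0.052273: f=0.017906 → u ← 0.052273 + 0.13·0.017906 = 0.054601
t=0.390000, u=0.054601: f=0.004587 → u ← 0.054601 + 0.13·0.004587 = 0.055197
t=0.520000, u=0.055197: f=-0.005255 → u ← 0.055197 + 0.13·(-0.005255) = 0.054514
u(0.65) ≈ 0.0545

0.0545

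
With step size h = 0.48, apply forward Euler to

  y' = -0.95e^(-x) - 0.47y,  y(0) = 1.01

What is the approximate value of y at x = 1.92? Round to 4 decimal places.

-0.2610

Euler: y_{n+1} = y_n + h·f(x_n, y_n).
x=0.000000, y=1.010000: f=-1.424700 → y ← 1.010000 + 0.48·(-1.424700) = 0.326144
x=0.480000, y=0.326144: f=-0.741132 → y ← 0.326144 + 0.48·(-0.741132) = -0.029599
x=0.960000, y=-0.029599: f=-0.349837 → y ← -0.029599 + 0.48·(-0.349837) = -0.197521
x=1.440000, y=-0.197521: f=-0.132247 → y ← -0.197521 + 0.48·(-0.132247) = -0.260999
y(1.92) ≈ -0.2610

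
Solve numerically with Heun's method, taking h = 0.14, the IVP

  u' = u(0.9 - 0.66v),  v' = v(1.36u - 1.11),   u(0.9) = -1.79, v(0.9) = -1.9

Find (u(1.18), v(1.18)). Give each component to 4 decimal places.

-2.8170, -0.6410

Heun on (u,v): k1 = f(x_n, state_n); k2 = f(x_n + h, state_n + h·k1); state_{n+1} = state_n + (h/2)·(k1 + k2).
0.900000: (-1.790000, -1.900000)
  k1 = (-3.855660, 6.734360)
  predictor → (-2.329792, -0.957190)
  k2 = (-3.568648, 4.095353)
  → (-2.309702, -1.141920)
1.040000: (-2.309702, -1.141920)
  k1 = (-3.819478, 4.854524)
  predictor → (-2.844428, -0.462287)
  k2 = (-3.427847, 2.301459)
  → (-2.817014, -0.641001)
(u(1.18), v(1.18)) ≈ (-2.8170, -0.6410)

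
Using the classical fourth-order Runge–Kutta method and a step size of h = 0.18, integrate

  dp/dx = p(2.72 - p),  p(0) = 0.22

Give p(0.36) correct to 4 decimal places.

0.5162

RK4: k1 = f(x_n, p_n); k2 = f(x_n + h/2, p_n + (h/2)·k1); k3 = f(x_n + h/2, p_n + (h/2)·k2); k4 = f(x_n + h, p_n + h·k3); p_{n+1} = p_n + (h/6)·(k1 + 2k2 + 2k3 + k4).
x=0.000000, p=0.220000:
  k1 = f(0.000000, 0.220000) = 0.550000
  k2 = f(0.090000, 0.269500) = 0.660410
  k3 = f(0.090000, 0.279437) = 0.681983
  k4 = f(0.180000, 0.342757) = 0.814817
  p ← 0.220000 + (0.18/6)·(k1 + 2k2 + 2k3 + k4) = 0.341488
x=0.180000, p=0.341488:
  k1 = f(0.180000, 0.341488) = 0.812233
  k2 = f(0.270000, 0.414589) = 0.955798
  k3 = f(0.270000, 0.427510) = 0.980062
  k4 = f(0.360000, 0.517899) = 1.140466
  p ← 0.341488 + (0.18/6)·(k1 + 2k2 + 2k3 + k4) = 0.516221
p(0.36) ≈ 0.5162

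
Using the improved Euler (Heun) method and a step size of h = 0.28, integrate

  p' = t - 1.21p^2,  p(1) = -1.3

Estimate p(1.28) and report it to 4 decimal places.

Heun: k1 = f(t_n, p_n); k2 = f(t_n + h, p_n + h·k1); p_{n+1} = p_n + (h/2)·(k1 + k2).
t=1.000000, p=-1.300000:
  k1 = f(1.000000, -1.300000) = -1.044900
  k2 = f(1.280000, -1.592572) = -1.788906
  p ← -1.300000 + (0.28/2)·(-1.044900 + (-1.788906)) = -1.696733
p(1.28) ≈ -1.6967

-1.6967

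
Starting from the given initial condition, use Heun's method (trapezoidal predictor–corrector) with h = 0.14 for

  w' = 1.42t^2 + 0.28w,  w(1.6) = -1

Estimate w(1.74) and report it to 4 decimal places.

Heun: k1 = f(t_n, w_n); k2 = f(t_n + h, w_n + h·k1); w_{n+1} = w_n + (h/2)·(k1 + k2).
t=1.600000, w=-1.000000:
  k1 = f(1.600000, -1.000000) = 3.355200
  k2 = f(1.740000, -0.530272) = 4.150716
  w ← -1.000000 + (0.14/2)·(3.355200 + 4.150716) = -0.474586
w(1.74) ≈ -0.4746

-0.4746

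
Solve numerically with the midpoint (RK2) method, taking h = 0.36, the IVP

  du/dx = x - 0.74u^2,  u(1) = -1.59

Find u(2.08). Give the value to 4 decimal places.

Midpoint: k1 = f(x_n, u_n); k2 = f(x_n + h/2, u_n + (h/2)·k1); u_{n+1} = u_n + h·k2.
x=1.000000, u=-1.590000:
  k1 = f(1.000000, -1.590000) = -0.870794
  k2 = f(1.180000, -1.746743) = -1.077822
  u ← -1.590000 + 0.36·(-1.077822) = -1.978016
x=1.360000, u=-1.978016:
  k1 = f(1.360000, -1.978016) = -1.535285
  k2 = f(1.540000, -2.254367) = -2.220807
  u ← -1.978016 + 0.36·(-2.220807) = -2.777506
x=1.720000, u=-2.777506:
  k1 = f(1.720000, -2.777506) = -3.988761
  k2 = f(1.900000, -3.495483) = -7.141619
  u ← -2.777506 + 0.36·(-7.141619) = -5.348489
u(2.08) ≈ -5.3485

-5.3485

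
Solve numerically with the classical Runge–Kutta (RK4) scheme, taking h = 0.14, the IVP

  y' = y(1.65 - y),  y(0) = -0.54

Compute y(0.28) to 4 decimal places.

-1.0609

RK4: k1 = f(x_n, y_n); k2 = f(x_n + h/2, y_n + (h/2)·k1); k3 = f(x_n + h/2, y_n + (h/2)·k2); k4 = f(x_n + h, y_n + h·k3); y_{n+1} = y_n + (h/6)·(k1 + 2k2 + 2k3 + k4).
x=0.000000, y=-0.540000:
  k1 = f(0.000000, -0.540000) = -1.182600
  k2 = f(0.070000, -0.622782) = -1.415448
  k3 = f(0.070000, -0.639081) = -1.462909
  k4 = f(0.140000, -0.744807) = -1.783670
  y ← -0.540000 + (0.14/6)·(k1 + 2k2 + 2k3 + k4) = -0.743536
x=0.140000, y=-0.743536:
  k1 = f(0.140000, -0.743536) = -1.779681
  k2 = f(0.210000, -0.868114) = -2.186010
  k3 = f(0.210000, -0.896557) = -2.283133
  k4 = f(0.280000, -1.063175) = -2.884580
  y ← -0.743536 + (0.14/6)·(k1 + 2k2 + 2k3 + k4) = -1.060929
y(0.28) ≈ -1.0609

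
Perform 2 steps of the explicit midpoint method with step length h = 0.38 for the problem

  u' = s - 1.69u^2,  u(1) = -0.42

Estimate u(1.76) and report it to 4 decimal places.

0.5386

Midpoint: k1 = f(s_n, u_n); k2 = f(s_n + h/2, u_n + (h/2)·k1); u_{n+1} = u_n + h·k2.
s=1.000000, u=-0.420000:
  k1 = f(1.000000, -0.420000) = 0.701884
  k2 = f(1.190000, -0.286642) = 1.051143
  u ← -0.420000 + 0.38·1.051143 = -0.020566
s=1.380000, u=-0.020566:
  k1 = f(1.380000, -0.020566) = 1.379285
  k2 = f(1.570000, 0.241499) = 1.471436
  u ← -0.020566 + 0.38·1.471436 = 0.538580
u(1.76) ≈ 0.5386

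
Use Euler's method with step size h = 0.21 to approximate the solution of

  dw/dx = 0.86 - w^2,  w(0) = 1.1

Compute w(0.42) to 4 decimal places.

Euler: w_{n+1} = w_n + h·f(x_n, w_n).
x=0.000000, w=1.100000: f=-0.350000 → w ← 1.100000 + 0.21·(-0.350000) = 1.026500
x=0.210000, w=1.026500: f=-0.193702 → w ← 1.026500 + 0.21·(-0.193702) = 0.985823
w(0.42) ≈ 0.9858

0.9858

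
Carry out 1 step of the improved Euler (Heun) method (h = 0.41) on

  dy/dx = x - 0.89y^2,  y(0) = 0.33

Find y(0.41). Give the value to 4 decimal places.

0.3788

Heun: k1 = f(x_n, y_n); k2 = f(x_n + h, y_n + h·k1); y_{n+1} = y_n + (h/2)·(k1 + k2).
x=0.000000, y=0.330000:
  k1 = f(0.000000, 0.330000) = -0.096921
  k2 = f(0.410000, 0.290262) = 0.335015
  y ← 0.330000 + (0.41/2)·(-0.096921 + 0.335015) = 0.378809
y(0.41) ≈ 0.3788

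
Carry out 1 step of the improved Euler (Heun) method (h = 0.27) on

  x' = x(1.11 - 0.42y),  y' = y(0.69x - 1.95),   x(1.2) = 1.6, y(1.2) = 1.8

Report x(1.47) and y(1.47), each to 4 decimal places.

1.8011, 1.4556

Heun on (x,y): k1 = f(t_n, state_n); k2 = f(t_n + h, state_n + h·k1); state_{n+1} = state_n + (h/2)·(k1 + k2).
1.200000: (1.600000, 1.800000)
  k1 = (0.566400, -1.522800)
  predictor → (1.752928, 1.388844)
  k2 = (0.923242, -1.028411)
  → (1.801102, 1.455587)
(x(1.47), y(1.47)) ≈ (1.8011, 1.4556)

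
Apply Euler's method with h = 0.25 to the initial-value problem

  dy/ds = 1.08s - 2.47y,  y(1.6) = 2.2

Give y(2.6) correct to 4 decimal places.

Euler: y_{n+1} = y_n + h·f(s_n, y_n).
s=1.600000, y=2.200000: f=-3.706000 → y ← 2.200000 + 0.25·(-3.706000) = 1.273500
s=1.850000, y=1.273500: f=-1.147545 → y ← 1.273500 + 0.25·(-1.147545) = 0.986614
s=2.100000, y=0.986614: f=-0.168936 → y ← 0.986614 + 0.25·(-0.168936) = 0.944380
s=2.350000, y=0.944380: f=0.205382 → y ← 0.944380 + 0.25·0.205382 = 0.995725
y(2.6) ≈ 0.9957

0.9957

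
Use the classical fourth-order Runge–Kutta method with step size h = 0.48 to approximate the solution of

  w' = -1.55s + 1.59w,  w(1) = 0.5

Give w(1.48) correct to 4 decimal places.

-0.2752

RK4: k1 = f(s_n, w_n); k2 = f(s_n + h/2, w_n + (h/2)·k1); k3 = f(s_n + h/2, w_n + (h/2)·k2); k4 = f(s_n + h, w_n + h·k3); w_{n+1} = w_n + (h/6)·(k1 + 2k2 + 2k3 + k4).
s=1.000000, w=0.500000:
  k1 = f(1.000000, 0.500000) = -0.755000
  k2 = f(1.240000, 0.318800) = -1.415108
  k3 = f(1.240000, 0.160374) = -1.667005
  k4 = f(1.480000, -0.300163) = -2.771258
  w ← 0.500000 + (0.48/6)·(k1 + 2k2 + 2k3 + k4) = -0.275239
w(1.48) ≈ -0.2752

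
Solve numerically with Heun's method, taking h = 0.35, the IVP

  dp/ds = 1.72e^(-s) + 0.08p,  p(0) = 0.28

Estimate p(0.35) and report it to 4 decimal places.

0.8095

Heun: k1 = f(s_n, p_n); k2 = f(s_n + h, p_n + h·k1); p_{n+1} = p_n + (h/2)·(k1 + k2).
s=0.000000, p=0.280000:
  k1 = f(0.000000, 0.280000) = 1.742400
  k2 = f(0.350000, 0.889840) = 1.283251
  p ← 0.280000 + (0.35/2)·(1.742400 + 1.283251) = 0.809489
p(0.35) ≈ 0.8095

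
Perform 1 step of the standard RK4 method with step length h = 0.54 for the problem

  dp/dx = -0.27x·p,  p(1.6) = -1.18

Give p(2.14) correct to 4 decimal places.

RK4: k1 = f(x_n, p_n); k2 = f(x_n + h/2, p_n + (h/2)·k1); k3 = f(x_n + h/2, p_n + (h/2)·k2); k4 = f(x_n + h, p_n + h·k3); p_{n+1} = p_n + (h/6)·(k1 + 2k2 + 2k3 + k4).
x=1.600000, p=-1.180000:
  k1 = f(1.600000, -1.180000) = 0.509760
  k2 = f(1.870000, -1.042365) = 0.526290
  k3 = f(1.870000, -1.037902) = 0.524037
  k4 = f(2.140000, -0.897020) = 0.518298
  p ← -1.180000 + (0.54/6)·(k1 + 2k2 + 2k3 + k4) = -0.898416
p(2.14) ≈ -0.8984

-0.8984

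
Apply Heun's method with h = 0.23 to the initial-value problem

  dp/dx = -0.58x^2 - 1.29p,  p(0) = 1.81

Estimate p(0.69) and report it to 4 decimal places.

0.6994

Heun: k1 = f(x_n, p_n); k2 = f(x_n + h, p_n + h·k1); p_{n+1} = p_n + (h/2)·(k1 + k2).
x=0.000000, p=1.810000:
  k1 = f(0.000000, 1.810000) = -2.334900
  k2 = f(0.230000, 1.272973) = -1.672817
  p ← 1.810000 + (0.23/2)·(-2.334900 + (-1.672817)) = 1.349113
x=0.230000, p=1.349113:
  k1 = f(0.230000, 1.349113) = -1.771037
  k2 = f(0.460000, 0.941774) = -1.337616
  p ← 1.349113 + (0.23/2)·(-1.771037 + (-1.337616)) = 0.991617
x=0.460000, p=0.991617:
  k1 = f(0.460000, 0.991617) = -1.401914
  k2 = f(0.690000, 0.669177) = -1.139376
  p ← 0.991617 + (0.23/2)·(-1.401914 + (-1.139376)) = 0.699369
p(0.69) ≈ 0.6994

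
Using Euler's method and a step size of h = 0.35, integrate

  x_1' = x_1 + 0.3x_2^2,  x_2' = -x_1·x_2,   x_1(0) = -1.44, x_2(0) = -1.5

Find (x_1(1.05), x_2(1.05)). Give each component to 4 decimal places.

-1.0268, -5.8387

Euler on (x_1,x_2): x_1_{n+1} = x_1_n + h·x_1', x_2_{n+1} = x_2_n + h·x_2'.
0.000000: (-1.440000, -1.500000); f=(-0.765000, -2.160000) → (-1.707750, -2.256000)
0.350000: (-1.707750, -2.256000); f=(-0.180889, -3.852684) → (-1.771061, -3.604439)
0.700000: (-1.771061, -3.604439); f=(2.126534, -6.383683) → (-1.026774, -5.838728)
(x_1(1.05), x_2(1.05)) ≈ (-1.0268, -5.8387)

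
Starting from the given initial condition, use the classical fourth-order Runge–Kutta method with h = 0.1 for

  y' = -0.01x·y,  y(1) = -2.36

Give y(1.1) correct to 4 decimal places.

-2.3575

RK4: k1 = f(x_n, y_n); k2 = f(x_n + h/2, y_n + (h/2)·k1); k3 = f(x_n + h/2, y_n + (h/2)·k2); k4 = f(x_n + h, y_n + h·k3); y_{n+1} = y_n + (h/6)·(k1 + 2k2 + 2k3 + k4).
x=1.000000, y=-2.360000:
  k1 = f(1.000000, -2.360000) = 0.023600
  k2 = f(1.050000, -2.358820) = 0.024768
  k3 = f(1.050000, -2.358762) = 0.024767
  k4 = f(1.100000, -2.357523) = 0.025933
  y ← -2.360000 + (0.1/6)·(k1 + 2k2 + 2k3 + k4) = -2.357523
y(1.1) ≈ -2.3575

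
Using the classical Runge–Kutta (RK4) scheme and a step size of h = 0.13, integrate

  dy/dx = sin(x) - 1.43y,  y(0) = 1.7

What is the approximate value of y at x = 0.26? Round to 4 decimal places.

1.2019

RK4: k1 = f(x_n, y_n); k2 = f(x_n + h/2, y_n + (h/2)·k1); k3 = f(x_n + h/2, y_n + (h/2)·k2); k4 = f(x_n + h, y_n + h·k3); y_{n+1} = y_n + (h/6)·(k1 + 2k2 + 2k3 + k4).
x=0.000000, y=1.700000:
  k1 = f(0.000000, 1.700000) = -2.431000
  k2 = f(0.065000, 1.541985) = -2.140084
  k3 = f(0.065000, 1.560895) = -2.167125
  k4 = f(0.130000, 1.418274) = -1.898497
  y ← 1.700000 + (0.13/6)·(k1 + 2k2 + 2k3 + k4) = 1.419548
x=0.130000, y=1.419548:
  k1 = f(0.130000, 1.419548) = -1.900320
  k2 = f(0.195000, 1.296028) = -1.659553
  k3 = f(0.195000, 1.311678) = -1.681932
  k4 = f(0.260000, 1.200897) = -1.460203
  y ← 1.419548 + (0.13/6)·(k1 + 2k2 + 2k3 + k4) = 1.201939
y(0.26) ≈ 1.2019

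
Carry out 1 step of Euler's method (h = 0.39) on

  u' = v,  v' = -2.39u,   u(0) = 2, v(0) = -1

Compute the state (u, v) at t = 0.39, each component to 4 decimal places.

1.6100, -2.8642

Euler on (u,v): u_{n+1} = u_n + h·u', v_{n+1} = v_n + h·v'.
0.000000: (2.000000, -1.000000); f=(-1.000000, -4.780000) → (1.610000, -2.864200)
(u(0.39), v(0.39)) ≈ (1.6100, -2.8642)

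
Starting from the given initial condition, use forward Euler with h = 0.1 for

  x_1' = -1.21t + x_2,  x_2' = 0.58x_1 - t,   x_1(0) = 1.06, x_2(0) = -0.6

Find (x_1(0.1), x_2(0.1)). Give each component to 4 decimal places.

Euler on (x_1,x_2): x_1_{n+1} = x_1_n + h·x_1', x_2_{n+1} = x_2_n + h·x_2'.
0.000000: (1.060000, -0.600000); f=(-0.600000, 0.614800) → (1.000000, -0.538520)
(x_1(0.1), x_2(0.1)) ≈ (1.0000, -0.5385)

1.0000, -0.5385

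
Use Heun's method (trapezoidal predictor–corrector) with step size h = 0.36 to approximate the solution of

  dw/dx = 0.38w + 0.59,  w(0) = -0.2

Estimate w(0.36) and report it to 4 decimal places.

-0.0023

Heun: k1 = f(x_n, w_n); k2 = f(x_n + h, w_n + h·k1); w_{n+1} = w_n + (h/2)·(k1 + k2).
x=0.000000, w=-0.200000:
  k1 = f(0.000000, -0.200000) = 0.514000
  k2 = f(0.360000, -0.014960) = 0.584315
  w ← -0.200000 + (0.36/2)·(0.514000 + 0.584315) = -0.002303
w(0.36) ≈ -0.0023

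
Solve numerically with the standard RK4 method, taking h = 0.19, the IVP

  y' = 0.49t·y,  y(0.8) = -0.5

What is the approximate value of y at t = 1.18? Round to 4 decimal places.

-0.6012

RK4: k1 = f(t_n, y_n); k2 = f(t_n + h/2, y_n + (h/2)·k1); k3 = f(t_n + h/2, y_n + (h/2)·k2); k4 = f(t_n + h, y_n + h·k3); y_{n+1} = y_n + (h/6)·(k1 + 2k2 + 2k3 + k4).
t=0.800000, y=-0.500000:
  k1 = f(0.800000, -0.500000) = -0.196000
  k2 = f(0.895000, -0.518620) = -0.227441
  k3 = f(0.895000, -0.521607) = -0.228751
  k4 = f(0.990000, -0.543463) = -0.263634
  y ← -0.500000 + (0.19/6)·(k1 + 2k2 + 2k3 + k4) = -0.543447
t=0.990000, y=-0.543447:
  k1 = f(0.990000, -0.543447) = -0.263626
  k2 = f(1.085000, -0.568492) = -0.302239
  k3 = f(1.085000, -0.572160) = -0.304189
  k4 = f(1.180000, -0.601243) = -0.347639
  y ← -0.543447 + (0.19/6)·(k1 + 2k2 + 2k3 + k4) = -0.601211
y(1.18) ≈ -0.6012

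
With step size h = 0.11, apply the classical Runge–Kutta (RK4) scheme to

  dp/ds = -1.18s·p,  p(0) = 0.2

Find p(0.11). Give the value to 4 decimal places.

0.1986

RK4: k1 = f(s_n, p_n); k2 = f(s_n + h/2, p_n + (h/2)·k1); k3 = f(s_n + h/2, p_n + (h/2)·k2); k4 = f(s_n + h, p_n + h·k3); p_{n+1} = p_n + (h/6)·(k1 + 2k2 + 2k3 + k4).
s=0.000000, p=0.200000:
  k1 = f(0.000000, 0.200000) = 0.000000
  k2 = f(0.055000, 0.200000) = -0.012980
  k3 = f(0.055000, 0.199286) = -0.012934
  k4 = f(0.110000, 0.198577) = -0.025775
  p ← 0.200000 + (0.11/6)·(k1 + 2k2 + 2k3 + k4) = 0.198577
p(0.11) ≈ 0.1986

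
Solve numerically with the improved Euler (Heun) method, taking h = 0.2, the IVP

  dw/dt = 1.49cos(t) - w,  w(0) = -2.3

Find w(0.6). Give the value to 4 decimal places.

Heun: k1 = f(t_n, w_n); k2 = f(t_n + h, w_n + h·k1); w_{n+1} = w_n + (h/2)·(k1 + k2).
t=0.000000, w=-2.300000:
  k1 = f(0.000000, -2.300000) = 3.790000
  k2 = f(0.200000, -1.542000) = 3.002299
  w ← -2.300000 + (0.2/2)·(3.790000 + 3.002299) = -1.620770
t=0.200000, w=-1.620770:
  k1 = f(0.200000, -1.620770) = 3.081069
  k2 = f(0.400000, -1.004556) = 2.376937
  w ← -1.620770 + (0.2/2)·(3.081069 + 2.376937) = -1.074969
t=0.400000, w=-1.074969:
  k1 = f(0.400000, -1.074969) = 2.447350
  k2 = f(0.600000, -0.585499) = 1.815249
  w ← -1.074969 + (0.2/2)·(2.447350 + 1.815249) = -0.648709
w(0.6) ≈ -0.6487

-0.6487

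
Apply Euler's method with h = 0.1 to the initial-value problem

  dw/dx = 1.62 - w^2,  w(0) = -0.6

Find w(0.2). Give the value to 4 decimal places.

-0.3345

Euler: w_{n+1} = w_n + h·f(x_n, w_n).
x=0.000000, w=-0.600000: f=1.260000 → w ← -0.600000 + 0.1·1.260000 = -0.474000
x=0.100000, w=-0.474000: f=1.395324 → w ← -0.474000 + 0.1·1.395324 = -0.334468
w(0.2) ≈ -0.3345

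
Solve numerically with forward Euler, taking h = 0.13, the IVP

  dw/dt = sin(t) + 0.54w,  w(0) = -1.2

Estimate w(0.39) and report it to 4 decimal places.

Euler: w_{n+1} = w_n + h·f(t_n, w_n).
t=0.000000, w=-1.200000: f=-0.648000 → w ← -1.200000 + 0.13·(-0.648000) = -1.284240
t=0.130000, w=-1.284240: f=-0.563855 → w ← -1.284240 + 0.13·(-0.563855) = -1.357541
t=0.260000, w=-1.357541: f=-0.475992 → w ← -1.357541 + 0.13·(-0.475992) = -1.419420
w(0.39) ≈ -1.4194

-1.4194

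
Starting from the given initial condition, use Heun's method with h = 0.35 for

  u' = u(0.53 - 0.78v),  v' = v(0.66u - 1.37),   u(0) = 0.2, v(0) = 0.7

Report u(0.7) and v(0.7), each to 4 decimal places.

Heun on (u,v): k1 = f(s_n, state_n); k2 = f(s_n + h, state_n + h·k1); state_{n+1} = state_n + (h/2)·(k1 + k2).
0.000000: (0.200000, 0.700000)
  k1 = (-0.003200, -0.866600)
  predictor → (0.198880, 0.396690)
  k2 = (0.043869, -0.491395)
  → (0.207117, 0.462351)
0.350000: (0.207117, 0.462351)
  k1 = (0.035079, -0.570218)
  predictor → (0.219395, 0.262774)
  k2 = (0.071311, -0.321951)
  → (0.225735, 0.306221)
(u(0.7), v(0.7)) ≈ (0.2257, 0.3062)

0.2257, 0.3062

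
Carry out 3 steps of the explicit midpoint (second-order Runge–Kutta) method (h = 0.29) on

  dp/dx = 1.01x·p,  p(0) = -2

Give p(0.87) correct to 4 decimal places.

-2.9060

Midpoint: k1 = f(x_n, p_n); k2 = f(x_n + h/2, p_n + (h/2)·k1); p_{n+1} = p_n + h·k2.
x=0.000000, p=-2.000000:
  k1 = f(0.000000, -2.000000) = 0.000000
  k2 = f(0.145000, -2.000000) = -0.292900
  p ← -2.000000 + 0.29·(-0.292900) = -2.084941
x=0.290000, p=-2.084941:
  k1 = f(0.290000, -2.084941) = -0.610679
  k2 = f(0.435000, -2.173489) = -0.954923
  p ← -2.084941 + 0.29·(-0.954923) = -2.361869
x=0.580000, p=-2.361869:
  k1 = f(0.580000, -2.361869) = -1.383583
  k2 = f(0.725000, -2.562488) = -1.876382
  p ← -2.361869 + 0.29·(-1.876382) = -2.906019
p(0.87) ≈ -2.9060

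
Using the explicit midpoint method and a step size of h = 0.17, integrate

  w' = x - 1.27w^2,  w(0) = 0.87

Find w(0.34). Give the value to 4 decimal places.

0.6866

Midpoint: k1 = f(x_n, w_n); k2 = f(x_n + h/2, w_n + (h/2)·k1); w_{n+1} = w_n + h·k2.
x=0.000000, w=0.870000:
  k1 = f(0.000000, 0.870000) = -0.961263
  k2 = f(0.085000, 0.788293) = -0.704185
  w ← 0.870000 + 0.17·(-0.704185) = 0.750289
x=0.170000, w=0.750289:
  k1 = f(0.170000, 0.750289) = -0.544925
  k2 = f(0.255000, 0.703970) = -0.374379
  w ← 0.750289 + 0.17·(-0.374379) = 0.686644
w(0.34) ≈ 0.6866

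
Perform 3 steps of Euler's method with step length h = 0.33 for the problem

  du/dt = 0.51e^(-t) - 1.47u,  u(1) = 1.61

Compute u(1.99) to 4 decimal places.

0.2911

Euler: u_{n+1} = u_n + h·f(t_n, u_n).
t=1.000000, u=1.610000: f=-2.179081 → u ← 1.610000 + 0.33·(-2.179081) = 0.890903
t=1.330000, u=0.890903: f=-1.174744 → u ← 0.890903 + 0.33·(-1.174744) = 0.503238
t=1.660000, u=0.503238: f=-0.642788 → u ← 0.503238 + 0.33·(-0.642788) = 0.291117
u(1.99) ≈ 0.2911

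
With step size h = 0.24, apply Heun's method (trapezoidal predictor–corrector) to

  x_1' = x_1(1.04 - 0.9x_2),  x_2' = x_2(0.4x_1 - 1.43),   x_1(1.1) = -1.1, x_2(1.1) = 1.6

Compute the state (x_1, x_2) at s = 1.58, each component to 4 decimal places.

Heun on (x_1,x_2): k1 = f(s_n, state_n); k2 = f(s_n + h, state_n + h·k1); state_{n+1} = state_n + (h/2)·(k1 + k2).
1.100000: (-1.100000, 1.600000)
  k1 = (0.440000, -2.992000)
  predictor → (-0.994400, 0.881920)
  k2 = (-0.244893, -1.611938)
  → (-1.076587, 1.047527)
1.340000: (-1.076587, 1.047527)
  k1 = (-0.104672, -1.949066)
  predictor → (-1.101708, 0.579752)
  k2 = (-0.570931, -1.084532)
  → (-1.157659, 0.683496)
(x_1(1.58), x_2(1.58)) ≈ (-1.1577, 0.6835)

-1.1577, 0.6835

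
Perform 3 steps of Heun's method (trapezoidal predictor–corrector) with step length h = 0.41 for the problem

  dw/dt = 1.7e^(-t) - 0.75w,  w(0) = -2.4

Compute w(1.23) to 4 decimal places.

-0.2728

Heun: k1 = f(t_n, w_n); k2 = f(t_n + h, w_n + h·k1); w_{n+1} = w_n + (h/2)·(k1 + k2).
t=0.000000, w=-2.400000:
  k1 = f(0.000000, -2.400000) = 3.500000
  k2 = f(0.410000, -0.965000) = 1.851955
  w ← -2.400000 + (0.41/2)·(3.500000 + 1.851955) = -1.302849
t=0.410000, w=-1.302849:
  k1 = f(0.410000, -1.302849) = 2.105342
  k2 = f(0.820000, -0.439659) = 1.078478
  w ← -1.302849 + (0.41/2)·(2.105342 + 1.078478) = -0.650166
t=0.820000, w=-0.650166:
  k1 = f(0.820000, -0.650166) = 1.236358
  k2 = f(1.230000, -0.143259) = 0.604342
  w ← -0.650166 + (0.41/2)·(1.236358 + 0.604342) = -0.272822
w(1.23) ≈ -0.2728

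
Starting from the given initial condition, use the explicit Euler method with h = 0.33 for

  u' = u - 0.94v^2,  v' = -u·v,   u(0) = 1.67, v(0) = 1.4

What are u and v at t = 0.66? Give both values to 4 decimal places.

Euler on (u,v): u_{n+1} = u_n + h·u', v_{n+1} = v_n + h·v'.
0.000000: (1.670000, 1.400000); f=(-0.172400, -2.338000) → (1.613108, 0.628460)
0.330000: (1.613108, 0.628460); f=(1.241844, -1.013774) → (2.022916, 0.293915)
(u(0.66), v(0.66)) ≈ (2.0229, 0.2939)

2.0229, 0.2939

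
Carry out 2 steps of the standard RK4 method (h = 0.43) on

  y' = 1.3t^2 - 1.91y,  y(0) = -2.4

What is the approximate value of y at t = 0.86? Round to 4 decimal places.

-0.2775

RK4: k1 = f(t_n, y_n); k2 = f(t_n + h/2, y_n + (h/2)·k1); k3 = f(t_n + h/2, y_n + (h/2)·k2); k4 = f(t_n + h, y_n + h·k3); y_{n+1} = y_n + (h/6)·(k1 + 2k2 + 2k3 + k4).
t=0.000000, y=-2.400000:
  k1 = f(0.000000, -2.400000) = 4.584000
  k2 = f(0.215000, -1.414440) = 2.761673
  k3 = f(0.215000, -1.806240) = 3.510012
  k4 = f(0.430000, -0.890695) = 1.941598
  y ← -2.400000 + (0.43/6)·(k1 + 2k2 + 2k3 + k4) = -1.033391
t=0.430000, y=-1.033391:
  k1 = f(0.430000, -1.033391) = 2.214146
  k2 = f(0.645000, -0.557349) = 1.605370
  k3 = f(0.645000, -0.688236) = 1.855364
  k4 = f(0.860000, -0.235584) = 1.411446
  y ← -1.033391 + (0.43/6)·(k1 + 2k2 + 2k3 + k4) = -0.277518
y(0.86) ≈ -0.2775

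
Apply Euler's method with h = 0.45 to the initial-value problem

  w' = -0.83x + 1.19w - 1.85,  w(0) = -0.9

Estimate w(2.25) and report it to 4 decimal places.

-22.2454

Euler: w_{n+1} = w_n + h·f(x_n, w_n).
x=0.000000, w=-0.900000: f=-2.921000 → w ← -0.900000 + 0.45·(-2.921000) = -2.214450
x=0.450000, w=-2.214450: f=-4.858695 → w ← -2.214450 + 0.45·(-4.858695) = -4.400863
x=0.900000, w=-4.400863: f=-7.834027 → w ← -4.400863 + 0.45·(-7.834027) = -7.926175
x=1.350000, w=-7.926175: f=-12.402648 → w ← -7.926175 + 0.45·(-12.402648) = -13.507367
x=1.800000, w=-13.507367: f=-19.417767 → w ← -13.507367 + 0.45·(-19.417767) = -22.245362
w(2.25) ≈ -22.2454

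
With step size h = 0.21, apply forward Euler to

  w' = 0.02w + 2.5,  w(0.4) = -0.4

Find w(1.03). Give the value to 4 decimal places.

1.1766

Euler: w_{n+1} = w_n + h·f(x_n, w_n).
x=0.400000, w=-0.400000: f=2.492000 → w ← -0.400000 + 0.21·2.492000 = 0.123320
x=0.610000, w=0.123320: f=2.502466 → w ← 0.123320 + 0.21·2.502466 = 0.648838
x=0.820000, w=0.648838: f=2.512977 → w ← 0.648838 + 0.21·2.512977 = 1.176563
w(1.03) ≈ 1.1766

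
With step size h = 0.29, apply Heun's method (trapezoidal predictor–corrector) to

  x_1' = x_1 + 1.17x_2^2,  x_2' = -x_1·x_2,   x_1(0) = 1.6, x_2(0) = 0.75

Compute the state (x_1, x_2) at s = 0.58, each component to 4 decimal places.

Heun on (x_1,x_2): k1 = f(s_n, state_n); k2 = f(s_n + h, state_n + h·k1); state_{n+1} = state_n + (h/2)·(k1 + k2).
0.000000: (1.600000, 0.750000)
  k1 = (2.258125, -1.200000)
  predictor → (2.254856, 0.402000)
  k2 = (2.443933, -0.906452)
  → (2.281798, 0.444564)
0.290000: (2.281798, 0.444564)
  k1 = (2.513034, -1.014406)
  predictor → (3.010578, 0.150387)
  k2 = (3.037039, -0.452751)
  → (3.086559, 0.231827)
(x_1(0.58), x_2(0.58)) ≈ (3.0866, 0.2318)

3.0866, 0.2318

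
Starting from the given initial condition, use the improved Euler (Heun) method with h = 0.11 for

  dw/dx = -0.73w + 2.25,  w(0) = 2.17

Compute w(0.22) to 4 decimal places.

Heun: k1 = f(x_n, w_n); k2 = f(x_n + h, w_n + h·k1); w_{n+1} = w_n + (h/2)·(k1 + k2).
x=0.000000, w=2.170000:
  k1 = f(0.000000, 2.170000) = 0.665900
  k2 = f(0.110000, 2.243249) = 0.612428
  w ← 2.170000 + (0.11/2)·(0.665900 + 0.612428) = 2.240308
x=0.110000, w=2.240308:
  k1 = f(0.110000, 2.240308) = 0.614575
  k2 = f(0.220000, 2.307911) = 0.565225
  w ← 2.240308 + (0.11/2)·(0.614575 + 0.565225) = 2.305197
w(0.22) ≈ 2.3052

2.3052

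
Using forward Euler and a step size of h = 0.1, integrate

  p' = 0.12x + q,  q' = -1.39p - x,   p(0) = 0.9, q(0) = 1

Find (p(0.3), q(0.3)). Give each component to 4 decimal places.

1.1637, 0.5546

Euler on (p,q): p_{n+1} = p_n + h·p', q_{n+1} = q_n + h·q'.
0.000000: (0.900000, 1.000000); f=(1.000000, -1.251000) → (1.000000, 0.874900)
0.100000: (1.000000, 0.874900); f=(0.886900, -1.490000) → (1.088690, 0.725900)
0.200000: (1.088690, 0.725900); f=(0.749900, -1.713279) → (1.163680, 0.554572)
(p(0.3), q(0.3)) ≈ (1.1637, 0.5546)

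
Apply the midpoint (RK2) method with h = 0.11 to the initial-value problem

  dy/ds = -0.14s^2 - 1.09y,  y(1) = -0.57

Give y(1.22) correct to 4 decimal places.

-0.4829

Midpoint: k1 = f(s_n, y_n); k2 = f(s_n + h/2, y_n + (h/2)·k1); y_{n+1} = y_n + h·k2.
s=1.000000, y=-0.570000:
  k1 = f(1.000000, -0.570000) = 0.481300
  k2 = f(1.055000, -0.543528) = 0.436623
  y ← -0.570000 + 0.11·0.436623 = -0.521972
s=1.110000, y=-0.521972:
  k1 = f(1.110000, -0.521972) = 0.396455
  k2 = f(1.165000, -0.500166) = 0.355170
  y ← -0.521972 + 0.11·0.355170 = -0.482903
y(1.22) ≈ -0.4829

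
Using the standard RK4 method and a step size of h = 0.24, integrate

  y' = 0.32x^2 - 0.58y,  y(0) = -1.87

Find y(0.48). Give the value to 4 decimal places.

RK4: k1 = f(x_n, y_n); k2 = f(x_n + h/2, y_n + (h/2)·k1); k3 = f(x_n + h/2, y_n + (h/2)·k2); k4 = f(x_n + h, y_n + h·k3); y_{n+1} = y_n + (h/6)·(k1 + 2k2 + 2k3 + k4).
x=0.000000, y=-1.870000:
  k1 = f(0.000000, -1.870000) = 1.084600
  k2 = f(0.120000, -1.739848) = 1.013720
  k3 = f(0.120000, -1.748354) = 1.018653
  k4 = f(0.240000, -1.625523) = 0.961235
  y ← -1.870000 + (0.24/6)·(k1 + 2k2 + 2k3 + k4) = -1.625577
x=0.240000, y=-1.625577:
  k1 = f(0.240000, -1.625577) = 0.961267
  k2 = f(0.360000, -1.510225) = 0.917402
  k3 = f(0.360000, -1.515488) = 0.920455
  k4 = f(0.480000, -1.404667) = 0.888435
  y ← -1.625577 + (0.24/6)·(k1 + 2k2 + 2k3 + k4) = -1.404560
y(0.48) ≈ -1.4046

-1.4046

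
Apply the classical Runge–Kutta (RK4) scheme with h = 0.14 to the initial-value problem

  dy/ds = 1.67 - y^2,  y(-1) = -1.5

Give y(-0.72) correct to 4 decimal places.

RK4: k1 = f(s_n, y_n); k2 = f(s_n + h/2, y_n + (h/2)·k1); k3 = f(s_n + h/2, y_n + (h/2)·k2); k4 = f(s_n + h, y_n + h·k3); y_{n+1} = y_n + (h/6)·(k1 + 2k2 + 2k3 + k4).
s=-1.000000, y=-1.500000:
  k1 = f(-1.000000, -1.500000) = -0.580000
  k2 = f(-0.930000, -1.540600) = -0.703448
  k3 = f(-0.930000, -1.549241) = -0.730149
  k4 = f(-0.860000, -1.602221) = -0.897112
  y ← -1.500000 + (0.14/6)·(k1 + 2k2 + 2k3 + k4) = -1.601367
s=-0.860000, y=-1.601367:
  k1 = f(-0.860000, -1.601367) = -0.894377
  k2 = f(-0.790000, -1.663974) = -1.098808
  k3 = f(-0.790000, -1.678284) = -1.146636
  k4 = f(-0.720000, -1.761896) = -1.434278
  y ← -1.601367 + (0.14/6)·(k1 + 2k2 + 2k3 + k4) = -1.760490
y(-0.72) ≈ -1.7605

-1.7605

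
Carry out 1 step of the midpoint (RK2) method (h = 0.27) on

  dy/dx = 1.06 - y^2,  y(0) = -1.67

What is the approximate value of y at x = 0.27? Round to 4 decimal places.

Midpoint: k1 = f(x_n, y_n); k2 = f(x_n + h/2, y_n + (h/2)·k1); y_{n+1} = y_n + h·k2.
x=0.000000, y=-1.670000:
  k1 = f(0.000000, -1.670000) = -1.728900
  k2 = f(0.135000, -1.903401) = -2.562937
  y ← -1.670000 + 0.27·(-2.562937) = -2.361993
y(0.27) ≈ -2.3620

-2.3620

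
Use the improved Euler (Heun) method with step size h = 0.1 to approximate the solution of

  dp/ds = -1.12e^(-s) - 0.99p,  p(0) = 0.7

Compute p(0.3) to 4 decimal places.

Heun: k1 = f(s_n, p_n); k2 = f(s_n + h, p_n + h·k1); p_{n+1} = p_n + (h/2)·(k1 + k2).
s=0.000000, p=0.700000:
  k1 = f(0.000000, 0.700000) = -1.813000
  k2 = f(0.100000, 0.518700) = -1.526931
  p ← 0.700000 + (0.1/2)·(-1.813000 + (-1.526931)) = 0.533003
s=0.100000, p=0.533003:
  k1 = f(0.100000, 0.533003) = -1.541091
  k2 = f(0.200000, 0.378894) = -1.292084
  p ← 0.533003 + (0.1/2)·(-1.541091 + (-1.292084)) = 0.391345
s=0.200000, p=0.391345:
  k1 = f(0.200000, 0.391345) = -1.304410
  k2 = f(0.300000, 0.260904) = -1.088011
  p ← 0.391345 + (0.1/2)·(-1.304410 + (-1.088011)) = 0.271724
p(0.3) ≈ 0.2717

0.2717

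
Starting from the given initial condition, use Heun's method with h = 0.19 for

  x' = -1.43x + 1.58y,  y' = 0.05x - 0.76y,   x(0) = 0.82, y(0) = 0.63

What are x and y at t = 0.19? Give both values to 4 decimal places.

Heun on (x,y): k1 = f(t_n, state_n); k2 = f(t_n + h, state_n + h·k1); state_{n+1} = state_n + (h/2)·(k1 + k2).
0.000000: (0.820000, 0.630000)
  k1 = (-0.177200, -0.437800)
  predictor → (0.786332, 0.546818)
  k2 = (-0.260482, -0.376265)
  → (0.778420, 0.552664)
(x(0.19), y(0.19)) ≈ (0.7784, 0.5527)

0.7784, 0.5527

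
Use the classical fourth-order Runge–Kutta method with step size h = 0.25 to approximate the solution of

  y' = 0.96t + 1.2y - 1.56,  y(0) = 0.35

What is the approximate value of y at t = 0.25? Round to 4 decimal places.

0.0509

RK4: k1 = f(t_n, y_n); k2 = f(t_n + h/2, y_n + (h/2)·k1); k3 = f(t_n + h/2, y_n + (h/2)·k2); k4 = f(t_n + h, y_n + h·k3); y_{n+1} = y_n + (h/6)·(k1 + 2k2 + 2k3 + k4).
t=0.000000, y=0.350000:
  k1 = f(0.000000, 0.350000) = -1.140000
  k2 = f(0.125000, 0.207500) = -1.191000
  k3 = f(0.125000, 0.201125) = -1.198650
  k4 = f(0.250000, 0.050337) = -1.259595
  y ← 0.350000 + (0.25/6)·(k1 + 2k2 + 2k3 + k4) = 0.050879
y(0.25) ≈ 0.0509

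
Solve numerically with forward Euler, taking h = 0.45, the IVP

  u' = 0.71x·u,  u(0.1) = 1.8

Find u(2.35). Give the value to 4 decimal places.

6.7764

Euler: u_{n+1} = u_n + h·f(x_n, u_n).
x=0.100000, u=1.800000: f=0.127800 → u ← 1.800000 + 0.45·0.127800 = 1.857510
x=0.550000, u=1.857510: f=0.725358 → u ← 1.857510 + 0.45·0.725358 = 2.183921
x=1.000000, u=2.183921: f=1.550584 → u ← 2.183921 + 0.45·1.550584 = 2.881684
x=1.450000, u=2.881684: f=2.966693 → u ← 2.881684 + 0.45·2.966693 = 4.216696
x=1.900000, u=4.216696: f=5.688322 → u ← 4.216696 + 0.45·5.688322 = 6.776441
u(2.35) ≈ 6.7764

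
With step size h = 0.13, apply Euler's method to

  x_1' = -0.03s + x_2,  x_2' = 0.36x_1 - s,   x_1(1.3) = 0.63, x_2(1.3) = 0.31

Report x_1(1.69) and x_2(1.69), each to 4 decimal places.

0.6778, -0.1552

Euler on (x_1,x_2): x_1_{n+1} = x_1_n + h·x_1', x_2_{n+1} = x_2_n + h·x_2'.
1.300000: (0.630000, 0.310000); f=(0.271000, -1.073200) → (0.665230, 0.170484)
1.430000: (0.665230, 0.170484); f=(0.127584, -1.190517) → (0.681816, 0.015717)
1.560000: (0.681816, 0.015717); f=(-0.031083, -1.314546) → (0.677775, -0.155174)
(x_1(1.69), x_2(1.69)) ≈ (0.6778, -0.1552)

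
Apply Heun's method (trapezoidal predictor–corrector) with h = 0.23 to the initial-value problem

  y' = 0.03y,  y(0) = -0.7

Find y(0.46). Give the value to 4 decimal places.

Heun: k1 = f(x_n, y_n); k2 = f(x_n + h, y_n + h·k1); y_{n+1} = y_n + (h/2)·(k1 + k2).
x=0.000000, y=-0.700000:
  k1 = f(0.000000, -0.700000) = -0.021000
  k2 = f(0.230000, -0.704830) = -0.021145
  y ← -0.700000 + (0.23/2)·(-0.021000 + (-0.021145)) = -0.704847
x=0.230000, y=-0.704847:
  k1 = f(0.230000, -0.704847) = -0.021145
  k2 = f(0.460000, -0.709710) = -0.021291
  y ← -0.704847 + (0.23/2)·(-0.021145 + (-0.021291)) = -0.709727
y(0.46) ≈ -0.7097

-0.7097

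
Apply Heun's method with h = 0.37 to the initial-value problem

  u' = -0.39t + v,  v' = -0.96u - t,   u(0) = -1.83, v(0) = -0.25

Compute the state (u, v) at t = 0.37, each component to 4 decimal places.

-1.8289, 0.3480

Heun on (u,v): k1 = f(t_n, state_n); k2 = f(t_n + h, state_n + h·k1); state_{n+1} = state_n + (h/2)·(k1 + k2).
0.000000: (-1.830000, -0.250000)
  k1 = (-0.250000, 1.756800)
  predictor → (-1.922500, 0.400016)
  k2 = (0.255716, 1.475600)
  → (-1.828943, 0.347994)
(u(0.37), v(0.37)) ≈ (-1.8289, 0.3480)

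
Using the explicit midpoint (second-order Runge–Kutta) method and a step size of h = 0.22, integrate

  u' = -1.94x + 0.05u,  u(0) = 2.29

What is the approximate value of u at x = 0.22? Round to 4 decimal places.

2.2684

Midpoint: k1 = f(x_n, u_n); k2 = f(x_n + h/2, u_n + (h/2)·k1); u_{n+1} = u_n + h·k2.
x=0.000000, u=2.290000:
  k1 = f(0.000000, 2.290000) = 0.114500
  k2 = f(0.110000, 2.302595) = -0.098270
  u ← 2.290000 + 0.22·(-0.098270) = 2.268381
u(0.22) ≈ 2.2684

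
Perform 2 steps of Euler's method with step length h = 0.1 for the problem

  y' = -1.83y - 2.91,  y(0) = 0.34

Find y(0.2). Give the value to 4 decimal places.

-0.3018

Euler: y_{n+1} = y_n + h·f(t_n, y_n).
t=0.000000, y=0.340000: f=-3.532200 → y ← 0.340000 + 0.1·(-3.532200) = -0.013220
t=0.100000, y=-0.013220: f=-2.885807 → y ← -0.013220 + 0.1·(-2.885807) = -0.301801
y(0.2) ≈ -0.3018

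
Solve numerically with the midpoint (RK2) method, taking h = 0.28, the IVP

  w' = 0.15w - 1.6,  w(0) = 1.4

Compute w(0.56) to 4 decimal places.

0.5882

Midpoint: k1 = f(s_n, w_n); k2 = f(s_n + h/2, w_n + (h/2)·k1); w_{n+1} = w_n + h·k2.
s=0.000000, w=1.400000:
  k1 = f(0.000000, 1.400000) = -1.390000
  k2 = f(0.140000, 1.205400) = -1.419190
  w ← 1.400000 + 0.28·(-1.419190) = 1.002627
s=0.280000, w=1.002627:
  k1 = f(0.280000, 1.002627) = -1.449606
  k2 = f(0.420000, 0.799682) = -1.480048
  w ← 1.002627 + 0.28·(-1.480048) = 0.588213
w(0.56) ≈ 0.5882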